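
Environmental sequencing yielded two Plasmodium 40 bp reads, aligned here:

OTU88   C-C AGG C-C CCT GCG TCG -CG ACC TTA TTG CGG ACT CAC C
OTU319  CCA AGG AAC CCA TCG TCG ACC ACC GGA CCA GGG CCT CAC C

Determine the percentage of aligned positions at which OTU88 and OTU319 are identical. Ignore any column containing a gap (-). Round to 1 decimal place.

67.6%

Excluding the 3 gap columns leaves 37 comparable sites.
Mismatches occur at site 3 (C→A), site 7 (C→A), site 12 (T→A), site 13 (G→T), site 21 (G→C), site 25 (T→G), site 26 (T→G), site 28 (T→C), site 29 (T→C), site 30 (G→A), site 31 (C→G), site 34 (A→C).
25 of the 37 comparable sites match, so the percent identity is 25/37 × 100 = 67.6%.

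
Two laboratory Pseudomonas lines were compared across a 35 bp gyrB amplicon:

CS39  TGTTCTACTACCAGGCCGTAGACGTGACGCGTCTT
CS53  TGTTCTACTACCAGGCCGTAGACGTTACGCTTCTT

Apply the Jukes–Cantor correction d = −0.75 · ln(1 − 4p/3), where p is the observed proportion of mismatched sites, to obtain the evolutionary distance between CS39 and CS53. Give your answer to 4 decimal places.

0.0594

Differing sites — 26:G/T; 31:G/T.
p = 2/35 = 0.057143.
d = −0.75 · ln(1 − (4/3)·0.057143) = −0.75 · ln(0.923809) = −0.75 · (-0.079250) = 0.0594.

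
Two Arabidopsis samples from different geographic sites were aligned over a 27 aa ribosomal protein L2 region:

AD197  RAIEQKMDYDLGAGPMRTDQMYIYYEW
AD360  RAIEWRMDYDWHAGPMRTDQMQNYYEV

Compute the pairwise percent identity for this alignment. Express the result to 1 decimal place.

The sequences differ at positions 5 (Q/W), 6 (K/R), 11 (L/W), 12 (G/H), 22 (Y/Q), 23 (I/N), 27 (W/V).
20 of the 27 sites match, so the percent identity is 20/27 × 100 = 74.1%.

74.1%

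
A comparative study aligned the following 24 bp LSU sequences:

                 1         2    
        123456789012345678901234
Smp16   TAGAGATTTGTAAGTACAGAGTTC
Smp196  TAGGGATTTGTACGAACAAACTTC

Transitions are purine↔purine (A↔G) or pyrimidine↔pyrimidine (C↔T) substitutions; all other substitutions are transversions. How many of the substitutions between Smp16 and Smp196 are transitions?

2

The sequences differ at positions 4 (A/G, transition), 13 (A/C, transversion), 15 (T/A, transversion), 19 (G/A, transition), 21 (G/C, transversion).
Of the 5 differences, 2 transitions and 3 transversions, so the answer is 2.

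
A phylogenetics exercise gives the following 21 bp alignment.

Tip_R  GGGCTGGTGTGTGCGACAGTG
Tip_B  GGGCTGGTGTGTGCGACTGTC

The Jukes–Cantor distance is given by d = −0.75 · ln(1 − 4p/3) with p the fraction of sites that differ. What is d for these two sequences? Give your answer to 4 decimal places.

0.1019

Mismatches occur at site 18 (A↔T), site 21 (G↔C).
p = 2/21 = 0.095238.
d = −0.75 · ln(1 − (4/3)·0.095238) = −0.75 · ln(0.873016) = −0.75 · (-0.135801) = 0.1019.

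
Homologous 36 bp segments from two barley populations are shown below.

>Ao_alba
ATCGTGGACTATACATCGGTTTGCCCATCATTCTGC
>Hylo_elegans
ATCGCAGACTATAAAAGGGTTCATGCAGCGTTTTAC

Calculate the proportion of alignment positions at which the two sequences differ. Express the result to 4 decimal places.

Differing sites — 5:T/C; 6:G/A; 14:C/A; 16:T/A; 17:C/G; 22:T/C; 23:G/A; 24:C/T; 25:C/G; 28:T/G; 30:A/G; 33:C/T; 35:G/A.
There are 13 differences over 36 sites, so p = 13/36 = 0.3611.

0.3611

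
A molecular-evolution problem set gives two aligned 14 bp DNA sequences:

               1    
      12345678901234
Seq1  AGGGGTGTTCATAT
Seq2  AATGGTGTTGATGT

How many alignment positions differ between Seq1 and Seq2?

4

The sequences differ at positions 2 (G/A), 3 (G/T), 10 (C/G), 13 (A/G).
That gives 4 mismatches out of 14 aligned sites, so the Hamming distance is 4.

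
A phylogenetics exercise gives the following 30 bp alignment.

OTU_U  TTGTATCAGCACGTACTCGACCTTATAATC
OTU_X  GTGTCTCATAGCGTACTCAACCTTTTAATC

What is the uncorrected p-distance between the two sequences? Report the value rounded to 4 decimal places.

0.2333

Differing sites — 1:T/G; 5:A/C; 9:G/T; 10:C/A; 11:A/G; 19:G/A; 25:A/T.
There are 7 differences over 30 sites, so p = 7/30 = 0.2333.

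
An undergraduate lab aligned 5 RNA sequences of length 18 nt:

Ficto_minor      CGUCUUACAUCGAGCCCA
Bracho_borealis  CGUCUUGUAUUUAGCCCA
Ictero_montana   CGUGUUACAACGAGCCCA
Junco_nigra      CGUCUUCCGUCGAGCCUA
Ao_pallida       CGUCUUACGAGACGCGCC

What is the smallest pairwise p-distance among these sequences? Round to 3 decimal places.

Pairwise Hamming distances:
  Ficto_minor vs Bracho_borealis: 4
  Ficto_minor vs Ictero_montana: 2
  Ficto_minor vs Junco_nigra: 3
  Ficto_minor vs Ao_pallida: 7
  Bracho_borealis vs Ictero_montana: 6
  Bracho_borealis vs Junco_nigra: 6
  Bracho_borealis vs Ao_pallida: 9
  Ictero_montana vs Junco_nigra: 5
  Ictero_montana vs Ao_pallida: 7
  Junco_nigra vs Ao_pallida: 8
The smallest is 2 mismatches, between Ficto_minor and Ictero_montana; p = 2/18 = 0.111.

0.111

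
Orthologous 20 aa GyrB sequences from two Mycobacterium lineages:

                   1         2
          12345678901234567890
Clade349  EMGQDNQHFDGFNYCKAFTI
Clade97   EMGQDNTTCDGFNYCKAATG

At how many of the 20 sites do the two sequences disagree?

The sequences differ at positions 7 (Q/T), 8 (H/T), 9 (F/C), 18 (F/A), 20 (I/G).
That gives 5 mismatches out of 20 aligned sites, so the Hamming distance is 5.

5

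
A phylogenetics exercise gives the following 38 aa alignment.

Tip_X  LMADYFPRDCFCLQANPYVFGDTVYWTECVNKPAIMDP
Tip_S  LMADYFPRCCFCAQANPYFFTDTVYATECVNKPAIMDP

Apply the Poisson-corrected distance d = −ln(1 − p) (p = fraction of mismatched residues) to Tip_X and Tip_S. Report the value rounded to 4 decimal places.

0.1411

The sequences differ at positions 9 (D/C), 13 (L/A), 19 (V/F), 21 (G/T), 26 (W/A).
p = 5/38 = 0.131579.
d = −ln(1 − 0.131579) = −ln(0.868421) = 0.1411.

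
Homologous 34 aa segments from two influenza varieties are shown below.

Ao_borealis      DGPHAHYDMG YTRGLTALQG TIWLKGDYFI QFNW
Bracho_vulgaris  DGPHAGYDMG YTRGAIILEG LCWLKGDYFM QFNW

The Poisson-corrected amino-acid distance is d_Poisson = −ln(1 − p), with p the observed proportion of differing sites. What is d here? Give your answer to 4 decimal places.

0.2683

Differing sites — 6:H/G; 15:L/A; 16:T/I; 17:A/I; 19:Q/E; 21:T/L; 22:I/C; 30:I/M.
p = 8/34 = 0.235294.
d = −ln(1 − 0.235294) = −ln(0.764706) = 0.2683.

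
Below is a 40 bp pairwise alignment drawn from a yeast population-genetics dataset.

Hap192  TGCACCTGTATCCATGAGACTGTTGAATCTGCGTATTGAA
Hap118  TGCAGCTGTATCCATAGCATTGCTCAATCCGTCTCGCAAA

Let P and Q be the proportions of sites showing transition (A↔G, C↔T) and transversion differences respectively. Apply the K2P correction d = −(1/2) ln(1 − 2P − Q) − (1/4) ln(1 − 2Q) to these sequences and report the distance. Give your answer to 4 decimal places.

Mismatches occur at site 5 (C/G, transversion), site 16 (G/A, transition), site 17 (A/G, transition), site 18 (G/C, transversion), site 20 (C/T, transition), site 23 (T/C, transition), site 25 (G/C, transversion), site 30 (T/C, transition), site 32 (C/T, transition), site 33 (G/C, transversion), site 35 (A/C, transversion), site 36 (T/G, transversion), site 37 (T/C, transition), site 38 (G/A, transition).
Of the 14 differences, 8 transitions and 6 transversions over 40 sites: P = 8/40 = 0.200000, Q = 6/40 = 0.150000.
d = −0.5·ln(0.450000) − 0.25·ln(0.700000) = −0.5·(-0.798508) − 0.25·(-0.356675) = 0.4884.

0.4884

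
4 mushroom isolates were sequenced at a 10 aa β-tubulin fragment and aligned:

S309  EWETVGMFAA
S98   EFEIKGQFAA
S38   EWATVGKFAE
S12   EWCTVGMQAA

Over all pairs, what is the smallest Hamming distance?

2

Pairwise Hamming distances:
  S309 vs S98: 4
  S309 vs S38: 3
  S309 vs S12: 2
  S98 vs S38: 6
  S98 vs S12: 6
  S38 vs S12: 4
The smallest is 2, between S309 and S12.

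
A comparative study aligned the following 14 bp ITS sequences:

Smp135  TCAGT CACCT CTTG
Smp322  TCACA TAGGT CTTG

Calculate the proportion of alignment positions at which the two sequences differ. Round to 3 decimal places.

Mismatches occur at site 4 (G→C), site 5 (T→A), site 6 (C→T), site 8 (C→G), site 9 (C→G).
There are 5 differences over 14 sites, so p = 5/14 = 0.357.

0.357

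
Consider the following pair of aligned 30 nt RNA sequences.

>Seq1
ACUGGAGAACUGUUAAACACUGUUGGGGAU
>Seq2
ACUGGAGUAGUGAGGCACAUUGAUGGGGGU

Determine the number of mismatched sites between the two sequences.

The sequences differ at positions 8 (A/U), 10 (C/G), 13 (U/A), 14 (U/G), 15 (A/G), 16 (A/C), 20 (C/U), 23 (U/A), 29 (A/G).
That gives 9 mismatches out of 30 aligned sites, so the Hamming distance is 9.

9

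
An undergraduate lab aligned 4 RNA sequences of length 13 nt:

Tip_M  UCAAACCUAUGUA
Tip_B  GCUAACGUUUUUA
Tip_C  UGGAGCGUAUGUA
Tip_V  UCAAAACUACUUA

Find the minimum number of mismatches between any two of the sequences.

3

Pairwise Hamming distances:
  Tip_M vs Tip_B: 5
  Tip_M vs Tip_C: 4
  Tip_M vs Tip_V: 3
  Tip_B vs Tip_C: 6
  Tip_B vs Tip_V: 6
  Tip_C vs Tip_V: 7
The smallest is 3, between Tip_M and Tip_V.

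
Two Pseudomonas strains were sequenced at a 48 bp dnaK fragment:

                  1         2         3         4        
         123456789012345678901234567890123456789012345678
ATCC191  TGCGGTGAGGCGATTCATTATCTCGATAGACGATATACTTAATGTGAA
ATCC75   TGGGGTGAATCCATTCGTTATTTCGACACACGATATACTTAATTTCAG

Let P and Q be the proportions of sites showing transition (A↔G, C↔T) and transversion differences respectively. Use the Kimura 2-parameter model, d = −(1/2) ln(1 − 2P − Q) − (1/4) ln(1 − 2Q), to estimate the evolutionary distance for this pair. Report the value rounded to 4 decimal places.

0.2747

The sequences differ at positions 3 (C/G, transversion), 9 (G/A, transition), 10 (G/T, transversion), 12 (G/C, transversion), 17 (A/G, transition), 22 (C/T, transition), 27 (T/C, transition), 29 (G/C, transversion), 44 (G/T, transversion), 46 (G/C, transversion), 48 (A/G, transition).
Of the 11 differences, 5 transitions and 6 transversions over 48 sites: P = 5/48 = 0.104167, Q = 6/48 = 0.125000.
d = −0.5·ln(0.666666) − 0.25·ln(0.750000) = −0.5·(-0.405466) − 0.25·(-0.287682) = 0.2747.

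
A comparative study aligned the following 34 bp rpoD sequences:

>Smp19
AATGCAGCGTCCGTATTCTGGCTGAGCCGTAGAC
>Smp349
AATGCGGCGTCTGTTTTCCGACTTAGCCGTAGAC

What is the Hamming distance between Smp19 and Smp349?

6

Differing sites — 6:A/G; 12:C/T; 15:A/T; 19:T/C; 21:G/A; 24:G/T.
That gives 6 mismatches out of 34 aligned sites, so the Hamming distance is 6.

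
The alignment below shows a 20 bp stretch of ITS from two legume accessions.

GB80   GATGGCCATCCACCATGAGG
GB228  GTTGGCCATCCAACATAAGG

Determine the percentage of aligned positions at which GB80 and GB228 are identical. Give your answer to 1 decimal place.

The sequences differ at positions 2 (A/T), 13 (C/A), 17 (G/A).
17 of the 20 sites match, so the percent identity is 17/20 × 100 = 85.0%.

85.0%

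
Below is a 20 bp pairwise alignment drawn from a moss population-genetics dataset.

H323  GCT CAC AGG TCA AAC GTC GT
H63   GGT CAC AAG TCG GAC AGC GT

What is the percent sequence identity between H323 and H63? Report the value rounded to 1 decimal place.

70.0%

The sequences differ at positions 2 (C/G), 8 (G/A), 12 (A/G), 13 (A/G), 16 (G/A), 17 (T/G).
14 of the 20 sites match, so the percent identity is 14/20 × 100 = 70.0%.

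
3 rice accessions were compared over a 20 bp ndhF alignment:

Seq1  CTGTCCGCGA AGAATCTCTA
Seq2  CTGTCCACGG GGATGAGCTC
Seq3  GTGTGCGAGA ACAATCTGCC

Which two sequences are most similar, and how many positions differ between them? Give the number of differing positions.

7

Pairwise Hamming distances:
  Seq1 vs Seq2: 8
  Seq1 vs Seq3: 7
  Seq2 vs Seq3: 13
The smallest is 7, between Seq1 and Seq3.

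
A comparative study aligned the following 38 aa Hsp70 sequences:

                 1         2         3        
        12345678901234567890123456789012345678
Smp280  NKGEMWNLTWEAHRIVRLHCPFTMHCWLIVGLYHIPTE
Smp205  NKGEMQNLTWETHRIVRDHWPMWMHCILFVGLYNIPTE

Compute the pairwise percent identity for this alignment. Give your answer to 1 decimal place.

Mismatches occur at site 6 (W→Q), site 12 (A→T), site 18 (L→D), site 20 (C→W), site 22 (F→M), site 23 (T→W), site 27 (W→I), site 29 (I→F), site 34 (H→N).
29 of the 38 sites match, so the percent identity is 29/38 × 100 = 76.3%.

76.3%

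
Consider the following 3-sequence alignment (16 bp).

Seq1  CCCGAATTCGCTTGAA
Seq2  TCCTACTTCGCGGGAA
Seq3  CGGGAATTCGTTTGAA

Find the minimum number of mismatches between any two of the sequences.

3

Pairwise Hamming distances:
  Seq1 vs Seq2: 5
  Seq1 vs Seq3: 3
  Seq2 vs Seq3: 8
The smallest is 3, between Seq1 and Seq3.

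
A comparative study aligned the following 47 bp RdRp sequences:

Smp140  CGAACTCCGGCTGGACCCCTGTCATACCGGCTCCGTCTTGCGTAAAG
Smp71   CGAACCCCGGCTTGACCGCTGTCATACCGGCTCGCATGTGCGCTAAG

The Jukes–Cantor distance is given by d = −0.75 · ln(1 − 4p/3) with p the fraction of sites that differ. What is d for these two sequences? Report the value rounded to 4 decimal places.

0.2502

Differing sites — 6:T/C; 13:G/T; 18:C/G; 34:C/G; 35:G/C; 36:T/A; 37:C/T; 38:T/G; 43:T/C; 44:A/T.
p = 10/47 = 0.212766.
d = −0.75 · ln(1 − (4/3)·0.212766) = −0.75 · ln(0.716312) = −0.75 · (-0.333639) = 0.2502.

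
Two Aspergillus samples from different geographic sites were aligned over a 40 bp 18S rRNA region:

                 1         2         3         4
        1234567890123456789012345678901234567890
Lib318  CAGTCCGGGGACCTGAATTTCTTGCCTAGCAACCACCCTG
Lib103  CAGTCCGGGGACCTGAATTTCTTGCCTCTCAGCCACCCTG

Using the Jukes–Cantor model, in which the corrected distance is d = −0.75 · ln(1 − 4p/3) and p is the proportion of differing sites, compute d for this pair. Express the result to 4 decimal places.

0.0790

Differing sites — 28:A/C; 29:G/T; 32:A/G.
p = 3/40 = 0.075000.
d = −0.75 · ln(1 − (4/3)·0.075000) = −0.75 · ln(0.900000) = −0.75 · (-0.105361) = 0.0790.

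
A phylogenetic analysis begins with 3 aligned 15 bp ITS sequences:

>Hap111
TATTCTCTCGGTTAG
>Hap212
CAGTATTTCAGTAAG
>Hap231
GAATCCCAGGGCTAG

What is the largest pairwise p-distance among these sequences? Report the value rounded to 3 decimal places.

Pairwise Hamming distances:
  Hap111 vs Hap212: 6
  Hap111 vs Hap231: 6
  Hap212 vs Hap231: 10
The largest is 10 mismatches, between Hap212 and Hap231; p = 10/15 = 0.667.

0.667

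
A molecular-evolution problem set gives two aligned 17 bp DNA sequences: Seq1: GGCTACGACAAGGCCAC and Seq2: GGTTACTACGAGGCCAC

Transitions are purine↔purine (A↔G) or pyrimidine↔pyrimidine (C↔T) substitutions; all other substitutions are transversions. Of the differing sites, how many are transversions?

1

Differing sites — 3:C/T (Ti); 7:G/T (Tv); 10:A/G (Ti).
Of the 3 differences, 2 transitions and 1 transversion, so the answer is 1.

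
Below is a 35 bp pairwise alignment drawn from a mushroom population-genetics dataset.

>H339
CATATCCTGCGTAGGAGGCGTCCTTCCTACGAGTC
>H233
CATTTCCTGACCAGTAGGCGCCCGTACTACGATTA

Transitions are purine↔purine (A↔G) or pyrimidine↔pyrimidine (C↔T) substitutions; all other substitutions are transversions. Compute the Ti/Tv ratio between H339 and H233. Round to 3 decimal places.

The sequences differ at positions 4 (A/T, transversion), 10 (C/A, transversion), 11 (G/C, transversion), 12 (T/C, transition), 15 (G/T, transversion), 21 (T/C, transition), 24 (T/G, transversion), 26 (C/A, transversion), 33 (G/T, transversion), 35 (C/A, transversion).
Of the 10 differences, 2 transitions and 8 transversions, so Ti/Tv = 2/8 = 0.250.

0.250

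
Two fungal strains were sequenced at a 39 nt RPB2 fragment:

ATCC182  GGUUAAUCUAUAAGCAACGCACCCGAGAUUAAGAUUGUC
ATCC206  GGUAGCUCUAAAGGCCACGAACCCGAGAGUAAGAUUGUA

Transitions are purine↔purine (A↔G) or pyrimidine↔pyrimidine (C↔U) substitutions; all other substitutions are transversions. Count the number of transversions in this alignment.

Differing sites — 4:U/A (Tv); 5:A/G (Ti); 6:A/C (Tv); 11:U/A (Tv); 13:A/G (Ti); 16:A/C (Tv); 20:C/A (Tv); 29:U/G (Tv); 39:C/A (Tv).
Of the 9 differences, 2 transitions and 7 transversions, so the answer is 7.

7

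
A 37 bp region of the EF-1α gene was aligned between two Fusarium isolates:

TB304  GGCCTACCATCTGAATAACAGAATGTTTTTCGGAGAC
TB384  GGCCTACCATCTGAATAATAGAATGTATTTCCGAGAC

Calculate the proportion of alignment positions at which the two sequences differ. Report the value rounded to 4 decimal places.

0.0811

Mismatches occur at site 19 (C/T), site 27 (T/A), site 32 (G/C).
There are 3 differences over 37 sites, so p = 3/37 = 0.0811.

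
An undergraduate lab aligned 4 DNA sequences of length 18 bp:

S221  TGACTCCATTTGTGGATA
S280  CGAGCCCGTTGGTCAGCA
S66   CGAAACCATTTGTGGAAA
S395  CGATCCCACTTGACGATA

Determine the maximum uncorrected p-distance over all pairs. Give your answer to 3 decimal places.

Pairwise Hamming distances:
  S221 vs S280: 9
  S221 vs S66: 4
  S221 vs S395: 6
  S280 vs S66: 8
  S280 vs S395: 8
  S66 vs S395: 6
The largest is 9 mismatches, between S221 and S280; p = 9/18 = 0.500.

0.500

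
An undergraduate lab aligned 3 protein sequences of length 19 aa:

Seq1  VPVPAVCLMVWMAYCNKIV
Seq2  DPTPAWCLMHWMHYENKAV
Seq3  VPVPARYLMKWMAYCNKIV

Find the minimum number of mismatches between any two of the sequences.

3

Pairwise Hamming distances:
  Seq1 vs Seq2: 7
  Seq1 vs Seq3: 3
  Seq2 vs Seq3: 8
The smallest is 3, between Seq1 and Seq3.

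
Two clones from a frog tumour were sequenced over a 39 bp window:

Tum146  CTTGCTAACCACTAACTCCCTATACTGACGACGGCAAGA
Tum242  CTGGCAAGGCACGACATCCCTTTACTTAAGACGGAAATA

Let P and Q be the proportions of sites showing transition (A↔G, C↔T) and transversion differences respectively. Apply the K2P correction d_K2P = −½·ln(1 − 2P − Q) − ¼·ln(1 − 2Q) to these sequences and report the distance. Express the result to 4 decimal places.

0.4103

Differing sites — 3:T/G (Tv); 6:T/A (Tv); 8:A/G (Ti); 9:C/G (Tv); 13:T/G (Tv); 15:A/C (Tv); 16:C/A (Tv); 22:A/T (Tv); 27:G/T (Tv); 29:C/A (Tv); 35:C/A (Tv); 38:G/T (Tv).
Of the 12 differences, 1 transition and 11 transversions over 39 sites: P = 1/39 = 0.025641, Q = 11/39 = 0.282051.
d = −0.5·ln(0.666667) − 0.25·ln(0.435898) = −0.5·(-0.405465) − 0.25·(-0.830347) = 0.4103.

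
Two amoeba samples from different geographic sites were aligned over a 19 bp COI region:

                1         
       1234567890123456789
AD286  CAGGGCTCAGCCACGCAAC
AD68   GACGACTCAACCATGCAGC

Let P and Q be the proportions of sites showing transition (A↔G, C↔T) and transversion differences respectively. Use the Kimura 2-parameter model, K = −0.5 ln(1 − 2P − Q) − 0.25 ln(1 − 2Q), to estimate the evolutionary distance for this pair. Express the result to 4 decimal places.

0.4327

Differing sites — 1:C/G (Tv); 3:G/C (Tv); 5:G/A (Ti); 10:G/A (Ti); 14:C/T (Ti); 18:A/G (Ti).
Of the 6 differences, 4 transitions and 2 transversions over 19 sites: P = 4/19 = 0.210526, Q = 2/19 = 0.105263.
d = −0.5·ln(0.473685) − 0.25·ln(0.789474) = −0.5·(-0.747213) − 0.25·(-0.236388) = 0.4327.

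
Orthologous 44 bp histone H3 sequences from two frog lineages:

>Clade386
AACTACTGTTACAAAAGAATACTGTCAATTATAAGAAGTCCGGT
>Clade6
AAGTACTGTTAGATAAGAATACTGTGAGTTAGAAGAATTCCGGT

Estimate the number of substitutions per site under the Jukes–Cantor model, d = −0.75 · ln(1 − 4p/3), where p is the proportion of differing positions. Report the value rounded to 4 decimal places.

0.1788

Mismatches occur at site 3 (C/G), site 12 (C/G), site 14 (A/T), site 26 (C/G), site 28 (A/G), site 32 (T/G), site 38 (G/T).
p = 7/44 = 0.159091.
d = −0.75 · ln(1 − (4/3)·0.159091) = −0.75 · ln(0.787879) = −0.75 · (-0.238411) = 0.1788.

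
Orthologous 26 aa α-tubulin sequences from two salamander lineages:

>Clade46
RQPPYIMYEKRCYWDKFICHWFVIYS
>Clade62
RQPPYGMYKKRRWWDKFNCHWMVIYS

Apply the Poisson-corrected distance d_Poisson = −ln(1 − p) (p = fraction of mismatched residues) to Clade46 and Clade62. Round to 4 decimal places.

0.2624

Mismatches occur at site 6 (I/G), site 9 (E/K), site 12 (C/R), site 13 (Y/W), site 18 (I/N), site 22 (F/M).
p = 6/26 = 0.230769.
d = −ln(1 − 0.230769) = −ln(0.769231) = 0.2624.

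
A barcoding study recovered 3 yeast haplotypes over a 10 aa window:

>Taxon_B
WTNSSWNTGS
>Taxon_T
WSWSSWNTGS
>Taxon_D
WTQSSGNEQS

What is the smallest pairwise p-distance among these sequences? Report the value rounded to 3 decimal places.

0.200

Pairwise Hamming distances:
  Taxon_B vs Taxon_T: 2
  Taxon_B vs Taxon_D: 4
  Taxon_T vs Taxon_D: 5
The smallest is 2 mismatches, between Taxon_B and Taxon_T; p = 2/10 = 0.200.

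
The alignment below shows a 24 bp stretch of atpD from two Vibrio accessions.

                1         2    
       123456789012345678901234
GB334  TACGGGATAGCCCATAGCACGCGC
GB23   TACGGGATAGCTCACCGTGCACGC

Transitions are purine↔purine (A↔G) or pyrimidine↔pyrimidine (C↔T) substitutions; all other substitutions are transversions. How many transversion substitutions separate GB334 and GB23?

1

Mismatches occur at site 12 (C→T, transition), site 15 (T→C, transition), site 16 (A→C, transversion), site 18 (C→T, transition), site 19 (A→G, transition), site 21 (G→A, transition).
Of the 6 differences, 5 transitions and 1 transversion, so the answer is 1.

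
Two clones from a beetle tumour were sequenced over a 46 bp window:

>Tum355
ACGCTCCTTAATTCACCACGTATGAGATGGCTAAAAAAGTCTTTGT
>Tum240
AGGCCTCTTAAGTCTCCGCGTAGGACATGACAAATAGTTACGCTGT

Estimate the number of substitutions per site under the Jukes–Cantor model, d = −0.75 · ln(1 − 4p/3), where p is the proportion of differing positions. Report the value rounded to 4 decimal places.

0.5091

Differing sites — 2:C/G; 5:T/C; 6:C/T; 12:T/G; 15:A/T; 18:A/G; 23:T/G; 26:G/C; 30:G/A; 32:T/A; 35:A/T; 37:A/G; 38:A/T; 39:G/T; 40:T/A; 42:T/G; 43:T/C.
p = 17/46 = 0.369565.
d = −0.75 · ln(1 − (4/3)·0.369565) = −0.75 · ln(0.507247) = −0.75 · (-0.678757) = 0.5091.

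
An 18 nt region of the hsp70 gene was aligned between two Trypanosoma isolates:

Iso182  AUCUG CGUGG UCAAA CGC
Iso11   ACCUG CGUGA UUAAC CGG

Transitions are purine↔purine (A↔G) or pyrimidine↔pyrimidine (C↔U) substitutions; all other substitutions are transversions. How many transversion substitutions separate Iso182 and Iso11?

2

Mismatches occur at site 2 (U↔C, transition), site 10 (G↔A, transition), site 12 (C↔U, transition), site 15 (A↔C, transversion), site 18 (C↔G, transversion).
Of the 5 differences, 3 transitions and 2 transversions, so the answer is 2.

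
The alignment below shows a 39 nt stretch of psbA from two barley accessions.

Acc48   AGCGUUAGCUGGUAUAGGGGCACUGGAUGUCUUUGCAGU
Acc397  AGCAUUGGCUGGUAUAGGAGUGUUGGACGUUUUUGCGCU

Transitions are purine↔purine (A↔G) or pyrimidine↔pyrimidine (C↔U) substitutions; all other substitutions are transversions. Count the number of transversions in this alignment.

1

The sequences differ at positions 4 (G/A, transition), 7 (A/G, transition), 19 (G/A, transition), 21 (C/U, transition), 22 (A/G, transition), 23 (C/U, transition), 28 (U/C, transition), 31 (C/U, transition), 37 (A/G, transition), 38 (G/C, transversion).
Of the 10 differences, 9 transitions and 1 transversion, so the answer is 1.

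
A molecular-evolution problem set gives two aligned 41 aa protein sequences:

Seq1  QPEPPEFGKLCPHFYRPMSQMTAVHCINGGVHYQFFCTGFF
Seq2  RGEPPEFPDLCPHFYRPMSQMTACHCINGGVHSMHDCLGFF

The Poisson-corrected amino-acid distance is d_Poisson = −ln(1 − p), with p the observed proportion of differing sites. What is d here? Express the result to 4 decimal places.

0.2796

The sequences differ at positions 1 (Q/R), 2 (P/G), 8 (G/P), 9 (K/D), 24 (V/C), 33 (Y/S), 34 (Q/M), 35 (F/H), 36 (F/D), 38 (T/L).
p = 10/41 = 0.243902.
d = −ln(1 − 0.243902) = −ln(0.756098) = 0.2796.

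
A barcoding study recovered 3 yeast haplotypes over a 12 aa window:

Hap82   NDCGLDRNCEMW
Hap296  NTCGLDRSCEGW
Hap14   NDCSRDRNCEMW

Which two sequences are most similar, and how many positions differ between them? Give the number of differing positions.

2

Pairwise Hamming distances:
  Hap82 vs Hap296: 3
  Hap82 vs Hap14: 2
  Hap296 vs Hap14: 5
The smallest is 2, between Hap82 and Hap14.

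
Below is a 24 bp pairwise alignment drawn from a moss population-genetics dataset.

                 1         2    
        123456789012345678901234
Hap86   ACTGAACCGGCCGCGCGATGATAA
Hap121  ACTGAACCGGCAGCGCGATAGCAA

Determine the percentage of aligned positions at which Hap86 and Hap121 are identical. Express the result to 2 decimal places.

83.33%

Mismatches occur at site 12 (C→A), site 20 (G→A), site 21 (A→G), site 22 (T→C).
20 of the 24 sites match, so the percent identity is 20/24 × 100 = 83.33%.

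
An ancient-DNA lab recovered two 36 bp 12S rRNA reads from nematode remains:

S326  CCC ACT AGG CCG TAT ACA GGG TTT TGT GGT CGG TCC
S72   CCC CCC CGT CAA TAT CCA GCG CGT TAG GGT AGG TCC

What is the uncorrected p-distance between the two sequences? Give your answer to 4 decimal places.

Mismatches occur at site 4 (A→C), site 6 (T→C), site 7 (A→C), site 9 (G→T), site 11 (C→A), site 12 (G→A), site 16 (A→C), site 20 (G→C), site 22 (T→C), site 23 (T→G), site 26 (G→A), site 27 (T→G), site 31 (C→A).
There are 13 differences over 36 sites, so p = 13/36 = 0.3611.

0.3611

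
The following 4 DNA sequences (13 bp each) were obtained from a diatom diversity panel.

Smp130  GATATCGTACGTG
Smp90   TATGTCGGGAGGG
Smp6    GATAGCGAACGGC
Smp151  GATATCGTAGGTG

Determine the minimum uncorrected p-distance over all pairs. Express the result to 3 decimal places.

Pairwise Hamming distances:
  Smp130 vs Smp90: 6
  Smp130 vs Smp6: 4
  Smp130 vs Smp151: 1
  Smp90 vs Smp6: 7
  Smp90 vs Smp151: 6
  Smp6 vs Smp151: 5
The smallest is 1 mismatch, between Smp130 and Smp151; p = 1/13 = 0.077.

0.077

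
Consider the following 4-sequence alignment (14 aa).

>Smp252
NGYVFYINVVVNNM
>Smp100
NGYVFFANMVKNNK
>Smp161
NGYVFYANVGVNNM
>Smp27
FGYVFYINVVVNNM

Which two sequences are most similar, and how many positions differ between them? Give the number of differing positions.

1

Pairwise Hamming distances:
  Smp252 vs Smp100: 5
  Smp252 vs Smp161: 2
  Smp252 vs Smp27: 1
  Smp100 vs Smp161: 5
  Smp100 vs Smp27: 6
  Smp161 vs Smp27: 3
The smallest is 1, between Smp252 and Smp27.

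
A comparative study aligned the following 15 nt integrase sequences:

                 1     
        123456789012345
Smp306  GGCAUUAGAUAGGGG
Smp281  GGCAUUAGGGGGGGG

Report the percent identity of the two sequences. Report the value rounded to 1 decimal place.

80.0%

Mismatches occur at site 9 (A↔G), site 10 (U↔G), site 11 (A↔G).
12 of the 15 sites match, so the percent identity is 12/15 × 100 = 80.0%.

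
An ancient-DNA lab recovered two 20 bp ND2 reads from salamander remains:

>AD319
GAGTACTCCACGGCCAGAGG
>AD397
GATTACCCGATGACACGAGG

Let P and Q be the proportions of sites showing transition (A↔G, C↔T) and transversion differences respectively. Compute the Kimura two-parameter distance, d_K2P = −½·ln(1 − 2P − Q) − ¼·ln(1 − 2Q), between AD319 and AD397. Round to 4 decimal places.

0.4743

The sequences differ at positions 3 (G/T, transversion), 7 (T/C, transition), 9 (C/G, transversion), 11 (C/T, transition), 13 (G/A, transition), 15 (C/A, transversion), 16 (A/C, transversion).
Of the 7 differences, 3 transitions and 4 transversions over 20 sites: P = 3/20 = 0.150000, Q = 4/20 = 0.200000.
d = −0.5·ln(0.500000) − 0.25·ln(0.600000) = −0.5·(-0.693147) − 0.25·(-0.510826) = 0.4743.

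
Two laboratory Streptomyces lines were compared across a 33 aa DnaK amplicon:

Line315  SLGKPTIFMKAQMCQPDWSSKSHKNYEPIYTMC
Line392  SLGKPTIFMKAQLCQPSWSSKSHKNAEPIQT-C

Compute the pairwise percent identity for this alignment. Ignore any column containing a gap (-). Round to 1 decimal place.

Excluding the 1 gap column leaves 32 comparable sites.
The sequences differ at positions 13 (M/L), 17 (D/S), 26 (Y/A), 30 (Y/Q).
28 of the 32 comparable sites match, so the percent identity is 28/32 × 100 = 87.5%.

87.5%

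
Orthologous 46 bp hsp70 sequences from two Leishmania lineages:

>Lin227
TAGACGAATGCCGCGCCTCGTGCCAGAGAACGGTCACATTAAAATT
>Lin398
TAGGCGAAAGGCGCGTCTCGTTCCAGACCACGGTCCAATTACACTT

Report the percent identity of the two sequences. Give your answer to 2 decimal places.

76.09%

Differing sites — 4:A/G; 9:T/A; 11:C/G; 16:C/T; 22:G/T; 28:G/C; 29:A/C; 36:A/C; 37:C/A; 42:A/C; 44:A/C.
35 of the 46 sites match, so the percent identity is 35/46 × 100 = 76.09%.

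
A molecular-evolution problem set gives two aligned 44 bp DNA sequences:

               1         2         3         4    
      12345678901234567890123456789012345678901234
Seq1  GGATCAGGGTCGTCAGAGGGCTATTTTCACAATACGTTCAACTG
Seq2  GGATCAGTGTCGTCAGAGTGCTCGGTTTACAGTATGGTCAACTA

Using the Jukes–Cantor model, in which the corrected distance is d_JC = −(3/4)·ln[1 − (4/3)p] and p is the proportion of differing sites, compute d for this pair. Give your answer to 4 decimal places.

0.2708

Differing sites — 8:G/T; 19:G/T; 23:A/C; 24:T/G; 25:T/G; 28:C/T; 32:A/G; 35:C/T; 37:T/G; 44:G/A.
p = 10/44 = 0.227273.
d = −0.75 · ln(1 − (4/3)·0.227273) = −0.75 · ln(0.696969) = −0.75 · (-0.361014) = 0.2708.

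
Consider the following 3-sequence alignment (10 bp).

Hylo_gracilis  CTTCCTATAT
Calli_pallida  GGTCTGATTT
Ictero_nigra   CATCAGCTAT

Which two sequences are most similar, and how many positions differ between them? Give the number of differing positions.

4

Pairwise Hamming distances:
  Hylo_gracilis vs Calli_pallida: 5
  Hylo_gracilis vs Ictero_nigra: 4
  Calli_pallida vs Ictero_nigra: 5
The smallest is 4, between Hylo_gracilis and Ictero_nigra.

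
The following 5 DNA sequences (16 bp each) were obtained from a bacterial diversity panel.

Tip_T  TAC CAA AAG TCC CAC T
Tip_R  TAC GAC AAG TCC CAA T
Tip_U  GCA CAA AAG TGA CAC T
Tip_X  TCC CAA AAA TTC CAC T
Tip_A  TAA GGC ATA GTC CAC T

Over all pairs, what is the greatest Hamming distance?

Pairwise Hamming distances:
  Tip_T vs Tip_R: 3
  Tip_T vs Tip_U: 5
  Tip_T vs Tip_X: 3
  Tip_T vs Tip_A: 8
  Tip_R vs Tip_U: 8
  Tip_R vs Tip_X: 6
  Tip_R vs Tip_A: 7
  Tip_U vs Tip_X: 5
  Tip_U vs Tip_A: 10
  Tip_X vs Tip_A: 7
The largest is 10, between Tip_U and Tip_A.

10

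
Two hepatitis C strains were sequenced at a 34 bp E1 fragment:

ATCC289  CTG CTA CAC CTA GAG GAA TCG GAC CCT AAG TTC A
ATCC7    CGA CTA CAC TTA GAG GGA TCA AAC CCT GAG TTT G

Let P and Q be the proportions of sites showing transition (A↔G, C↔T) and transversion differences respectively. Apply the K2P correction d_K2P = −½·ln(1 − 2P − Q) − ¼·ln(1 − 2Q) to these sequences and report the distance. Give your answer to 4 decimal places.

0.3617

Differing sites — 2:T/G (Tv); 3:G/A (Ti); 10:C/T (Ti); 17:A/G (Ti); 21:G/A (Ti); 22:G/A (Ti); 28:A/G (Ti); 33:C/T (Ti); 34:A/G (Ti).
Of the 9 differences, 8 transitions and 1 transversion over 34 sites: P = 8/34 = 0.235294, Q = 1/34 = 0.029412.
d = −0.5·ln(0.500000) − 0.25·ln(0.941176) = −0.5·(-0.693147) − 0.25·(-0.060625) = 0.3617.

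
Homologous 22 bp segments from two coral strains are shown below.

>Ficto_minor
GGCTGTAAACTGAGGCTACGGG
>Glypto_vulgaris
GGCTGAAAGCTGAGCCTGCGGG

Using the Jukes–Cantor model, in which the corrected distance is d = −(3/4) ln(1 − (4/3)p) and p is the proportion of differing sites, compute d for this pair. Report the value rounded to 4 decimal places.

0.2082

Differing sites — 6:T/A; 9:A/G; 15:G/C; 18:A/G.
p = 4/22 = 0.181818.
d = −0.75 · ln(1 − (4/3)·0.181818) = −0.75 · ln(0.757576) = −0.75 · (-0.277631) = 0.2082.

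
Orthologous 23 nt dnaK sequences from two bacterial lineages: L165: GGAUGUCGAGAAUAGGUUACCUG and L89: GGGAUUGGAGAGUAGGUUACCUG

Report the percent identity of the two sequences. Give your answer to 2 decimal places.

78.26%

Mismatches occur at site 3 (A→G), site 4 (U→A), site 5 (G→U), site 7 (C→G), site 12 (A→G).
18 of the 23 sites match, so the percent identity is 18/23 × 100 = 78.26%.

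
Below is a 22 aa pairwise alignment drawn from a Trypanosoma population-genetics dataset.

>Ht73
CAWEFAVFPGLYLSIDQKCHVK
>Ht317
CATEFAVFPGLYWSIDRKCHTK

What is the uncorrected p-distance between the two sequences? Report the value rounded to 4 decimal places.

0.1818

Differing sites — 3:W/T; 13:L/W; 17:Q/R; 21:V/T.
There are 4 differences over 22 sites, so p = 4/22 = 0.1818.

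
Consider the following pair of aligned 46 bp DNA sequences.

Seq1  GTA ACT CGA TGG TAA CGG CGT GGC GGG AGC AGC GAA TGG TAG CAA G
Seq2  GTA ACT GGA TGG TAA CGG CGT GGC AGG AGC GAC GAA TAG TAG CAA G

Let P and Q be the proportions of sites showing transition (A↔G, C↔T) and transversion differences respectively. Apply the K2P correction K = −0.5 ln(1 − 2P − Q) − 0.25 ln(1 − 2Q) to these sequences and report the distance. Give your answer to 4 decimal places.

Differing sites — 7:C/G (Tv); 25:G/A (Ti); 31:A/G (Ti); 32:G/A (Ti); 38:G/A (Ti).
Of the 5 differences, 4 transitions and 1 transversion over 46 sites: P = 4/46 = 0.086957, Q = 1/46 = 0.021739.
d = −0.5·ln(0.804347) − 0.25·ln(0.956522) = −0.5·(-0.217725) − 0.25·(-0.044451) = 0.1200.

0.1200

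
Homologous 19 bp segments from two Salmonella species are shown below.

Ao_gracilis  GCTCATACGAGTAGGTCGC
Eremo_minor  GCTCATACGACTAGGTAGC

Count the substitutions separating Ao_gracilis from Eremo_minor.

The sequences differ at positions 11 (G/C), 17 (C/A).
That gives 2 mismatches out of 19 aligned sites, so the Hamming distance is 2.

2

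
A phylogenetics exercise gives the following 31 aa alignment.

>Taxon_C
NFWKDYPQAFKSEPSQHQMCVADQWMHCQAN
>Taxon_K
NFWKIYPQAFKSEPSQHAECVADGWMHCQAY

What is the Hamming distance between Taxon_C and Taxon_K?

5

Differing sites — 5:D/I; 18:Q/A; 19:M/E; 24:Q/G; 31:N/Y.
That gives 5 mismatches out of 31 aligned sites, so the Hamming distance is 5.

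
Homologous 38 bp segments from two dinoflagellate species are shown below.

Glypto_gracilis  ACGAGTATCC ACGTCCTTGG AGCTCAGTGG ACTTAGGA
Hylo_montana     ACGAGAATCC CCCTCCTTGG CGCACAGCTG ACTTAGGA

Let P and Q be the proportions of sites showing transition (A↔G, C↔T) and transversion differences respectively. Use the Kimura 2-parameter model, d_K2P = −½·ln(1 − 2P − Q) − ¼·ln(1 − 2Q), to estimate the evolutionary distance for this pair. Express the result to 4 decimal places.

0.2131

The sequences differ at positions 6 (T/A, transversion), 11 (A/C, transversion), 13 (G/C, transversion), 21 (A/C, transversion), 24 (T/A, transversion), 28 (T/C, transition), 29 (G/T, transversion).
Of the 7 differences, 1 transition and 6 transversions over 38 sites: P = 1/38 = 0.026316, Q = 6/38 = 0.157895.
d = −0.5·ln(0.789473) − 0.25·ln(0.684210) = −0.5·(-0.236390) − 0.25·(-0.379490) = 0.2131.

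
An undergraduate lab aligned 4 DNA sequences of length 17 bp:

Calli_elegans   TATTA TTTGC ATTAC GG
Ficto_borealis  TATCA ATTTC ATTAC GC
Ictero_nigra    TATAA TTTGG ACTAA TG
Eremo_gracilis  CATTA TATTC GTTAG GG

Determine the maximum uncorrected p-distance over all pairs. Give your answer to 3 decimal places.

Pairwise Hamming distances:
  Calli_elegans vs Ficto_borealis: 4
  Calli_elegans vs Ictero_nigra: 5
  Calli_elegans vs Eremo_gracilis: 5
  Ficto_borealis vs Ictero_nigra: 8
  Ficto_borealis vs Eremo_gracilis: 7
  Ictero_nigra vs Eremo_gracilis: 9
The largest is 9 mismatches, between Ictero_nigra and Eremo_gracilis; p = 9/17 = 0.529.

0.529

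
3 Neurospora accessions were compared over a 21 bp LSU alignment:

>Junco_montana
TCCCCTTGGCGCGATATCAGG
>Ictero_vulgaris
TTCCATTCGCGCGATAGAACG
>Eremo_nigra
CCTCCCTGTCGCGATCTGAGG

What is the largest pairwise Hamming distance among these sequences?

11

Pairwise Hamming distances:
  Junco_montana vs Ictero_vulgaris: 6
  Junco_montana vs Eremo_nigra: 6
  Ictero_vulgaris vs Eremo_nigra: 11
The largest is 11, between Ictero_vulgaris and Eremo_nigra.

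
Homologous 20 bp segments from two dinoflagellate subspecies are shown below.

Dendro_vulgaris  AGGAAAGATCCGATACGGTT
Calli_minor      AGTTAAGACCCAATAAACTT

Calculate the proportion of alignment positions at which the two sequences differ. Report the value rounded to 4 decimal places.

0.3500

Mismatches occur at site 3 (G→T), site 4 (A→T), site 9 (T→C), site 12 (G→A), site 16 (C→A), site 17 (G→A), site 18 (G→C).
There are 7 differences over 20 sites, so p = 7/20 = 0.3500.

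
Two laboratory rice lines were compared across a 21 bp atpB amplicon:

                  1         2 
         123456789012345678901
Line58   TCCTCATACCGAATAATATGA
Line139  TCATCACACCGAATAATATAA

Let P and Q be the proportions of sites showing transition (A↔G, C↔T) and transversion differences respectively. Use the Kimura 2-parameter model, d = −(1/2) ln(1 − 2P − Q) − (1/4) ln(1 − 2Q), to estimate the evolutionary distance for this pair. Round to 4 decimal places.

0.1610

Differing sites — 3:C/A (Tv); 7:T/C (Ti); 20:G/A (Ti).
Of the 3 differences, 2 transitions and 1 transversion over 21 sites: P = 2/21 = 0.095238, Q = 1/21 = 0.047619.
d = −0.5·ln(0.761905) − 0.25·ln(0.904762) = −0.5·(-0.271933) − 0.25·(-0.100083) = 0.1610.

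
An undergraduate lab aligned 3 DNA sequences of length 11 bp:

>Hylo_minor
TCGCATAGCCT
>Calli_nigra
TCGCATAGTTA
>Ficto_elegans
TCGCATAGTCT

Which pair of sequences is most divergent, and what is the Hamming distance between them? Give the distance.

3

Pairwise Hamming distances:
  Hylo_minor vs Calli_nigra: 3
  Hylo_minor vs Ficto_elegans: 1
  Calli_nigra vs Ficto_elegans: 2
The largest is 3, between Hylo_minor and Calli_nigra.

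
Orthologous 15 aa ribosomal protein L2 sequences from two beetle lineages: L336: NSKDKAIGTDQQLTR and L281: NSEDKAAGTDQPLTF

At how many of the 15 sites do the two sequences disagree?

The sequences differ at positions 3 (K/E), 7 (I/A), 12 (Q/P), 15 (R/F).
That gives 4 mismatches out of 15 aligned sites, so the Hamming distance is 4.

4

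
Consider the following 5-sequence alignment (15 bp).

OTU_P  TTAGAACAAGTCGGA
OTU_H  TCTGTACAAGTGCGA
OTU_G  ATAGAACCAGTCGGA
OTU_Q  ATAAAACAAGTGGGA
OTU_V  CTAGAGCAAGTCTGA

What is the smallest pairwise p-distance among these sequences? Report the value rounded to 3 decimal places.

0.133

Pairwise Hamming distances:
  OTU_P vs OTU_H: 5
  OTU_P vs OTU_G: 2
  OTU_P vs OTU_Q: 3
  OTU_P vs OTU_V: 3
  OTU_H vs OTU_G: 7
  OTU_H vs OTU_Q: 6
  OTU_H vs OTU_V: 7
  OTU_G vs OTU_Q: 3
  OTU_G vs OTU_V: 4
  OTU_Q vs OTU_V: 5
The smallest is 2 mismatches, between OTU_P and OTU_G; p = 2/15 = 0.133.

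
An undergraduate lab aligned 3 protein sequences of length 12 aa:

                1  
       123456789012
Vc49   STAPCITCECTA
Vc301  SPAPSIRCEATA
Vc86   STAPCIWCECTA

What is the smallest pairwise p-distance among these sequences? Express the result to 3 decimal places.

0.083

Pairwise Hamming distances:
  Vc49 vs Vc301: 4
  Vc49 vs Vc86: 1
  Vc301 vs Vc86: 4
The smallest is 1 mismatch, between Vc49 and Vc86; p = 1/12 = 0.083.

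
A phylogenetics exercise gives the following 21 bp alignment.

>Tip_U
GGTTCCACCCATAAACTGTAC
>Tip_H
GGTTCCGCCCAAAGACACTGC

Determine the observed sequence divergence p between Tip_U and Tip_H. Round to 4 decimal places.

0.2857

Mismatches occur at site 7 (A↔G), site 12 (T↔A), site 14 (A↔G), site 17 (T↔A), site 18 (G↔C), site 20 (A↔G).
There are 6 differences over 21 sites, so p = 6/21 = 0.2857.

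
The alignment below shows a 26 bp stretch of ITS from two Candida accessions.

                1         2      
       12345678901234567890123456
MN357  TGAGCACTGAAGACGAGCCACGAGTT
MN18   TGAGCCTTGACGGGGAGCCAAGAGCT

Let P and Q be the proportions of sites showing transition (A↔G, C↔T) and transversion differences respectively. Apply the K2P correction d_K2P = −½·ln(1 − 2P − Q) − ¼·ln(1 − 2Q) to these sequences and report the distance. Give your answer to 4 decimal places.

The sequences differ at positions 6 (A/C, transversion), 7 (C/T, transition), 11 (A/C, transversion), 13 (A/G, transition), 14 (C/G, transversion), 21 (C/A, transversion), 25 (T/C, transition).
Of the 7 differences, 3 transitions and 4 transversions over 26 sites: P = 3/26 = 0.115385, Q = 4/26 = 0.153846.
d = −0.5·ln(0.615384) − 0.25·ln(0.692308) = −0.5·(-0.485509) − 0.25·(-0.367724) = 0.3347.

0.3347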